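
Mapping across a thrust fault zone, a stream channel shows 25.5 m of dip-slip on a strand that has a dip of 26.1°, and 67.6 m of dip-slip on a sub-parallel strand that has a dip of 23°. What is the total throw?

37.6 m

throw_A = 25.5 × sin(26.1°) = 11.22 m
throw_B = 67.6 × sin(23°) = 26.41 m
total = 11.22 + 26.41 = 37.6 m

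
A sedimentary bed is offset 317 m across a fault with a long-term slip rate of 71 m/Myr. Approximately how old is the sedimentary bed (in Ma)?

4.46 Ma

age = offset / rate = 317 m / (71 m/Myr) = 4.46e+06 yr = 4.46 Ma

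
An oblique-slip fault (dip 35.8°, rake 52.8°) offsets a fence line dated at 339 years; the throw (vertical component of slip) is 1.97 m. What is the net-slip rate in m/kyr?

12.5 m/kyr

dip-slip = throw / sin(dip) = 1.97 / sin(35.8°) = 3.368 m
net slip = dip-slip / sin(rake) = 3.368 / sin(52.8°) = 4.228 m
rate = 4.228 m / 339 years = 0.0125 m/yr = 12.5 m/kyr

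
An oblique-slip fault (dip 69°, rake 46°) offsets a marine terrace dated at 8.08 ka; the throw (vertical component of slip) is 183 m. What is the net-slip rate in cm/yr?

dip-slip = throw / sin(dip) = 183 / sin(69°) = 196 m
net slip = dip-slip / sin(rake) = 196 / sin(46°) = 272.5 m
rate = 272.5 m / 8.08 ka = 0.0337 m/yr = 3.37 cm/yr

3.37 cm/yr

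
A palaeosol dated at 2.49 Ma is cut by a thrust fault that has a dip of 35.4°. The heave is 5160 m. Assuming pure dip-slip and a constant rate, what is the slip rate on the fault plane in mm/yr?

dip-slip = heave / cos(dip) = 5160 m / cos(35.4°) = 6330 m
rate = 6330 m / 2.49 Ma = 0.00254 m/yr = 2.54 mm/yr

2.54 mm/yr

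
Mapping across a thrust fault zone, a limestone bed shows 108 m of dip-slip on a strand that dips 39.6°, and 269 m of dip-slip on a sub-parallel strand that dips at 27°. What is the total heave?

323 m

heave_A = 108 × cos(39.6°) = 83.22 m
heave_B = 269 × cos(27°) = 239.7 m
total = 83.22 + 239.7 = 323 m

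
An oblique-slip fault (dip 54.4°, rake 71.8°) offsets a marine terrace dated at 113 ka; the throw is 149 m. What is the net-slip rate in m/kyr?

1.71 m/kyr

dip-slip = throw / sin(dip) = 149 / sin(54.4°) = 183.2 m
net slip = dip-slip / sin(rake) = 183.2 / sin(71.8°) = 192.9 m
rate = 192.9 m / 113 ka = 0.00171 m/yr = 1.71 m/kyr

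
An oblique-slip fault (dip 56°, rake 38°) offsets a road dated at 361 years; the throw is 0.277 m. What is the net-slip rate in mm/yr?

dip-slip = throw / sin(dip) = 0.277 / sin(56°) = 0.3341 m
net slip = dip-slip / sin(rake) = 0.3341 / sin(38°) = 0.5427 m
rate = 0.5427 m / 361 years = 0.00150 m/yr = 1.50 mm/yr

1.50 mm/yr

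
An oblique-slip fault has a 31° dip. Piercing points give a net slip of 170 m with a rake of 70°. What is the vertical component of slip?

dip-slip = net slip × sin(rake) = 170 m × sin(70°) = 159.7 m
throw = dip-slip × sin(dip) = 159.7 × sin(31°) = 82.3 m

82.3 m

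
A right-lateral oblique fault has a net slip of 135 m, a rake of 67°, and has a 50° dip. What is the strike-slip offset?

strike-slip = net slip × cos(rake) = 135 m × cos(67°) = 52.7 m

52.7 m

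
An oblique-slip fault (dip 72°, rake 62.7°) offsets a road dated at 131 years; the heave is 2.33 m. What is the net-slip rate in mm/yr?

64.8 mm/yr

dip-slip = heave / cos(dip) = 2.33 / cos(72°) = 7.540 m
net slip = dip-slip / sin(rake) = 7.540 / sin(62.7°) = 8.485 m
rate = 8.485 m / 131 years = 0.0648 m/yr = 64.8 mm/yr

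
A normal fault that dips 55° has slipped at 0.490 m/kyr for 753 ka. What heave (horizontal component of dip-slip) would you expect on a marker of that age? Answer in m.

dip-slip = rate × time = 0.490 m/kyr × 753 ka = 369 m
heave = dip-slip × cos(dip) = 369 × cos(55°) = 212 m

212 m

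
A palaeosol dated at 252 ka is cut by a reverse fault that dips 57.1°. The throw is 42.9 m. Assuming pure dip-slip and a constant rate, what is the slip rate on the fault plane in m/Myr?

dip-slip = throw / sin(dip) = 42.9 m / sin(57.1°) = 51.09 m
rate = 51.09 m / 252 ka = 0.000203 m/yr = 203 m/Myr

203 m/Myr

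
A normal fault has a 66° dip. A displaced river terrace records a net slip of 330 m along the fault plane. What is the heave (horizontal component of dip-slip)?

heave = dip-slip × cos(dip) = 330 m × cos(66°) = 134 m

134 m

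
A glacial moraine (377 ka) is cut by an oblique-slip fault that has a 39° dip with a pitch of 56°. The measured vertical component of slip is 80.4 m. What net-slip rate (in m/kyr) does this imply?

dip-slip = throw / sin(dip) = 80.4 / sin(39°) = 127.8 m
net slip = dip-slip / sin(rake) = 127.8 / sin(56°) = 154.1 m
rate = 154.1 m / 377 ka = 0.000409 m/yr = 0.409 m/kyr

0.409 m/kyr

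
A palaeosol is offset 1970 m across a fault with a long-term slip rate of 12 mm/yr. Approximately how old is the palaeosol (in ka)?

164 ka

age = offset / rate = 1970 m / (12 mm/yr) = 164000 yr = 164 ka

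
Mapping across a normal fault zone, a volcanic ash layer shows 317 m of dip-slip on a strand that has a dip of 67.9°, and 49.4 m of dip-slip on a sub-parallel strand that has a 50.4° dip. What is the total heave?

151 m

heave_A = 317 × cos(67.9°) = 119.3 m
heave_B = 49.4 × cos(50.4°) = 31.49 m
total = 119.3 + 31.49 = 151 m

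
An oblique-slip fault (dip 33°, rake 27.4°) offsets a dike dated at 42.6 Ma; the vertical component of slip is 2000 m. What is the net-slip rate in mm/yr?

0.187 mm/yr

dip-slip = throw / sin(dip) = 2000 / sin(33°) = 3672 m
net slip = dip-slip / sin(rake) = 3672 / sin(27.4°) = 7979 m
rate = 7979 m / 42.6 Ma = 0.000187 m/yr = 0.187 mm/yr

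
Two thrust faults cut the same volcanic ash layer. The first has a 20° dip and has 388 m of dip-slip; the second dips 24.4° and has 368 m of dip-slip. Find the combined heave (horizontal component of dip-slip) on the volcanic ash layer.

heave_A = 388 × cos(20°) = 364.6 m
heave_B = 368 × cos(24.4°) = 335.1 m
total = 364.6 + 335.1 = 700 m

700 m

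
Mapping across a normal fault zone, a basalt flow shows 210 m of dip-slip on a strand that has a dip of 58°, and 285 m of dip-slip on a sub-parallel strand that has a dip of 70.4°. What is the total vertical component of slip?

447 m

throw_A = 210 × sin(58°) = 178.1 m
throw_B = 285 × sin(70.4°) = 268.5 m
total = 178.1 + 268.5 = 447 m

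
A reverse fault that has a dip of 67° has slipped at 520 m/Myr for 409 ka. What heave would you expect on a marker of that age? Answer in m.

dip-slip = rate × time = 520 m/Myr × 409 ka = 212.7 m
heave = dip-slip × cos(dip) = 212.7 × cos(67°) = 83.1 m

83.1 m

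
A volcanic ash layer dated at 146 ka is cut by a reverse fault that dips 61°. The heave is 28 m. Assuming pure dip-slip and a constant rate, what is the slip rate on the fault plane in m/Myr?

dip-slip = heave / cos(dip) = 28 m / cos(61°) = 57.75 m
rate = 57.75 m / 146 ka = 0.000396 m/yr = 396 m/Myr

396 m/Myr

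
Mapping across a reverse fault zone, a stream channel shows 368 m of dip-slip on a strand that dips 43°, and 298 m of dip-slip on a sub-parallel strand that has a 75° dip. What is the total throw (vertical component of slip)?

539 m

throw_A = 368 × sin(43°) = 251 m
throw_B = 298 × sin(75°) = 287.8 m
total = 251 + 287.8 = 539 m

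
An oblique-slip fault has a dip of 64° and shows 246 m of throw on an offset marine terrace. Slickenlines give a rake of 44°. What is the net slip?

dip-slip = throw / sin(dip) = 246 / sin(64°) = 273.7 m
net slip = dip-slip / sin(rake) = 273.7 / sin(44°) = 394 m

394 m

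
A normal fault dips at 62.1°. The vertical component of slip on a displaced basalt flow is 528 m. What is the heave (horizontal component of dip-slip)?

heave = throw / tan(dip) = 528 / tan(62.1°) = 280 m

280 m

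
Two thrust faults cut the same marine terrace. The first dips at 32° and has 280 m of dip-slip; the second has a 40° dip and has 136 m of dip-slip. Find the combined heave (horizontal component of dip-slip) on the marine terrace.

heave_A = 280 × cos(32°) = 237.5 m
heave_B = 136 × cos(40°) = 104.2 m
total = 237.5 + 104.2 = 342 m

342 m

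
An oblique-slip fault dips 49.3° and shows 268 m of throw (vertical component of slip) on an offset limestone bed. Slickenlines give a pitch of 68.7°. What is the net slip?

dip-slip = throw / sin(dip) = 268 / sin(49.3°) = 353.5 m
net slip = dip-slip / sin(rake) = 353.5 / sin(68.7°) = 379 m

379 m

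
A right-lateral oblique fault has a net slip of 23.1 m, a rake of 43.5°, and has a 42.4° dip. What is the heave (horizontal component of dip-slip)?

dip-slip = net slip × sin(rake) = 23.1 m × sin(43.5°) = 15.90 m
heave = dip-slip × cos(dip) = 15.90 × cos(42.4°) = 11.7 m

11.7 m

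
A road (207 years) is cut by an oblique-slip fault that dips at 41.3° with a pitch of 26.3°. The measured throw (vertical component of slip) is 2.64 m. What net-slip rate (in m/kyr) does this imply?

dip-slip = throw / sin(dip) = 2.64 / sin(41.3°) = 4 m
net slip = dip-slip / sin(rake) = 4 / sin(26.3°) = 9.028 m
rate = 9.028 m / 207 years = 0.0436 m/yr = 43.6 m/kyr

43.6 m/kyr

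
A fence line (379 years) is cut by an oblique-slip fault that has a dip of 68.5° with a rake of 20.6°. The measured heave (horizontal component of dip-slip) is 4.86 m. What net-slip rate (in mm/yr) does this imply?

99.4 mm/yr

dip-slip = heave / cos(dip) = 4.86 / cos(68.5°) = 13.26 m
net slip = dip-slip / sin(rake) = 13.26 / sin(20.6°) = 37.69 m
rate = 37.69 m / 379 years = 0.0994 m/yr = 99.4 mm/yr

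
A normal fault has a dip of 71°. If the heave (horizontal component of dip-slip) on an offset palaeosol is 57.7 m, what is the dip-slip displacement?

177 m

dip-slip = heave / cos(dip) = 57.7 / cos(71°) = 177 m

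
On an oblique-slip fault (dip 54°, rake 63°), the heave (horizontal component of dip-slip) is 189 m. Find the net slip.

dip-slip = heave / cos(dip) = 189 / cos(54°) = 321.5 m
net slip = dip-slip / sin(rake) = 321.5 / sin(63°) = 361 m

361 m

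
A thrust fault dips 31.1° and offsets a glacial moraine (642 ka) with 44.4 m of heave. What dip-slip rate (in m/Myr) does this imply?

dip-slip = heave / cos(dip) = 44.4 m / cos(31.1°) = 51.85 m
rate = 51.85 m / 642 ka = 0.0000808 m/yr = 80.8 m/Myr

80.8 m/Myr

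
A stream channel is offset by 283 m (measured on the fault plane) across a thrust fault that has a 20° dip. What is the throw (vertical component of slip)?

96.8 m

throw = dip-slip × sin(dip) = 283 m × sin(20°) = 96.8 m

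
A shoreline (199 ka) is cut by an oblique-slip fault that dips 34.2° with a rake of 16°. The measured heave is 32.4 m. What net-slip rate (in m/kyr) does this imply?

0.714 m/kyr

dip-slip = heave / cos(dip) = 32.4 / cos(34.2°) = 39.17 m
net slip = dip-slip / sin(rake) = 39.17 / sin(16°) = 142.1 m
rate = 142.1 m / 199 ka = 0.000714 m/yr = 0.714 m/kyr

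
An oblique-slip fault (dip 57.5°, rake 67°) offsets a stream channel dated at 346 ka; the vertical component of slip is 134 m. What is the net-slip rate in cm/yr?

dip-slip = throw / sin(dip) = 134 / sin(57.5°) = 158.9 m
net slip = dip-slip / sin(rake) = 158.9 / sin(67°) = 172.6 m
rate = 172.6 m / 346 ka = 0.000499 m/yr = 0.0499 cm/yr

0.0499 cm/yr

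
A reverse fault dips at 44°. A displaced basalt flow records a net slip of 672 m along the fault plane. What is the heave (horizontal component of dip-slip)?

483 m

heave = dip-slip × cos(dip) = 672 m × cos(44°) = 483 m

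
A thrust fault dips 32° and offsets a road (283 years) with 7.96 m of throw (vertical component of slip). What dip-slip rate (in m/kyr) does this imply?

53.1 m/kyr

dip-slip = throw / sin(dip) = 7.96 m / sin(32°) = 15.02 m
rate = 15.02 m / 283 years = 0.0531 m/yr = 53.1 m/kyr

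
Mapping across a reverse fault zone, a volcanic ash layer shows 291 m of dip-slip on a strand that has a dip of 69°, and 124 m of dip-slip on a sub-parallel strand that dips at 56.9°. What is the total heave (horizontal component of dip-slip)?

heave_A = 291 × cos(69°) = 104.3 m
heave_B = 124 × cos(56.9°) = 67.72 m
total = 104.3 + 67.72 = 172 m

172 m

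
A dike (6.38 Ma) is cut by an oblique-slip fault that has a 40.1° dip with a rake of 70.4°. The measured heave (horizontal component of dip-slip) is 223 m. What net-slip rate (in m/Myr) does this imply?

48.5 m/Myr

dip-slip = heave / cos(dip) = 223 / cos(40.1°) = 291.5 m
net slip = dip-slip / sin(rake) = 291.5 / sin(70.4°) = 309.5 m
rate = 309.5 m / 6.38 Ma = 0.0000485 m/yr = 48.5 m/Myr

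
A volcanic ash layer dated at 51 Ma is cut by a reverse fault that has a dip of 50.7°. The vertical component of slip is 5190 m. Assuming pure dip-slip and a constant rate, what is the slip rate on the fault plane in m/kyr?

dip-slip = throw / sin(dip) = 5190 m / sin(50.7°) = 6707 m
rate = 6707 m / 51 Ma = 0.000132 m/yr = 0.132 m/kyr

0.132 m/kyr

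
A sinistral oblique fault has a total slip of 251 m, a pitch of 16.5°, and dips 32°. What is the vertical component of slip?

37.8 m

dip-slip = net slip × sin(rake) = 251 m × sin(16.5°) = 71.29 m
throw = dip-slip × sin(dip) = 71.29 × sin(32°) = 37.8 m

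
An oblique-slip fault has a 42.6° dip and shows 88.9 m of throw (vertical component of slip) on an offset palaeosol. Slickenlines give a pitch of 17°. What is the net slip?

dip-slip = throw / sin(dip) = 88.9 / sin(42.6°) = 131.3 m
net slip = dip-slip / sin(rake) = 131.3 / sin(17°) = 449 m

449 m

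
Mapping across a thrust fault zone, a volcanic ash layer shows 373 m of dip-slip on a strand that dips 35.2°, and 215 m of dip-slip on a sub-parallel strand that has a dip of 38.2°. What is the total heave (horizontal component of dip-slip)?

heave_A = 373 × cos(35.2°) = 304.8 m
heave_B = 215 × cos(38.2°) = 169 m
total = 304.8 + 169 = 474 m

474 m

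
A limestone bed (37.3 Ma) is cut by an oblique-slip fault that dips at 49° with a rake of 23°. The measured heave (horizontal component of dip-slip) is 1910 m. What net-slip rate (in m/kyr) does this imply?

0.200 m/kyr

dip-slip = heave / cos(dip) = 1910 / cos(49°) = 2911 m
net slip = dip-slip / sin(rake) = 2911 / sin(23°) = 7451 m
rate = 7451 m / 37.3 Ma = 0.000200 m/yr = 0.200 m/kyr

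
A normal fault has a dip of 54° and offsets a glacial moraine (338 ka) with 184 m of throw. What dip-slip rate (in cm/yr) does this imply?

0.0673 cm/yr

dip-slip = throw / sin(dip) = 184 m / sin(54°) = 227.4 m
rate = 227.4 m / 338 ka = 0.000673 m/yr = 0.0673 cm/yr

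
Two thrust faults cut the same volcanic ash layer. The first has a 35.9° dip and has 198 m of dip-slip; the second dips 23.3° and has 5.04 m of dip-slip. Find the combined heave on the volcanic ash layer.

heave_A = 198 × cos(35.9°) = 160.4 m
heave_B = 5.04 × cos(23.3°) = 4.629 m
total = 160.4 + 4.629 = 165 m

165 m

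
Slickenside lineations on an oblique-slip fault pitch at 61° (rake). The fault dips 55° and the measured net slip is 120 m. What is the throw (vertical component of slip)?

dip-slip = net slip × sin(rake) = 120 m × sin(61°) = 105 m
throw = dip-slip × sin(dip) = 105 × sin(55°) = 86 m

86 m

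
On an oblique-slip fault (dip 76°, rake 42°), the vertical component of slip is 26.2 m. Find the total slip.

dip-slip = throw / sin(dip) = 26.2 / sin(76°) = 27 m
net slip = dip-slip / sin(rake) = 27 / sin(42°) = 40.4 m

40.4 m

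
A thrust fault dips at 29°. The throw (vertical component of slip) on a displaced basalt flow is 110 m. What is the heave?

heave = throw / tan(dip) = 110 / tan(29°) = 198 m

198 m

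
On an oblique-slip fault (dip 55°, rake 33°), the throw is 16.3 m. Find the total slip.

36.5 m

dip-slip = throw / sin(dip) = 16.3 / sin(55°) = 19.90 m
net slip = dip-slip / sin(rake) = 19.90 / sin(33°) = 36.5 m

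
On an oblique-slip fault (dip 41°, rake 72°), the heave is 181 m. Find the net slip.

252 m

dip-slip = heave / cos(dip) = 181 / cos(41°) = 239.8 m
net slip = dip-slip / sin(rake) = 239.8 / sin(72°) = 252 m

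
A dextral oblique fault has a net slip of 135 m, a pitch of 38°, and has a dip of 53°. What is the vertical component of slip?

dip-slip = net slip × sin(rake) = 135 m × sin(38°) = 83.11 m
throw = dip-slip × sin(dip) = 83.11 × sin(53°) = 66.4 m

66.4 m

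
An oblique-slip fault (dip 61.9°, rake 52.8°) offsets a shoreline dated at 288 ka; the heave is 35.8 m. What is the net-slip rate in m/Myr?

331 m/Myr

dip-slip = heave / cos(dip) = 35.8 / cos(61.9°) = 76.01 m
net slip = dip-slip / sin(rake) = 76.01 / sin(52.8°) = 95.42 m
rate = 95.42 m / 288 ka = 0.000331 m/yr = 331 m/Myr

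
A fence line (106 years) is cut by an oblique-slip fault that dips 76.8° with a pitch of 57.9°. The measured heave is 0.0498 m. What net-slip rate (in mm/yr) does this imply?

2.43 mm/yr

dip-slip = heave / cos(dip) = 0.0498 / cos(76.8°) = 0.2181 m
net slip = dip-slip / sin(rake) = 0.2181 / sin(57.9°) = 0.2574 m
rate = 0.2574 m / 106 years = 0.00243 m/yr = 2.43 mm/yr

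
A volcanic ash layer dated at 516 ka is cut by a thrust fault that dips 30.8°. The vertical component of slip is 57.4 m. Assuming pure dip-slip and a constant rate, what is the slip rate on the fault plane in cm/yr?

dip-slip = throw / sin(dip) = 57.4 m / sin(30.8°) = 112.1 m
rate = 112.1 m / 516 ka = 0.000217 m/yr = 0.0217 cm/yr

0.0217 cm/yr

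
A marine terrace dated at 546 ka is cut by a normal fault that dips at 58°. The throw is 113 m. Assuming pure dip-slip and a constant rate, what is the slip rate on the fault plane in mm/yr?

0.244 mm/yr

dip-slip = throw / sin(dip) = 113 m / sin(58°) = 133.2 m
rate = 133.2 m / 546 ka = 0.000244 m/yr = 0.244 mm/yr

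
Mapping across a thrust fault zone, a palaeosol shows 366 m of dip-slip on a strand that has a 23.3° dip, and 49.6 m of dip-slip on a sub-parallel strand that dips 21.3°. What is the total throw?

throw_A = 366 × sin(23.3°) = 144.8 m
throw_B = 49.6 × sin(21.3°) = 18.02 m
total = 144.8 + 18.02 = 163 m

163 m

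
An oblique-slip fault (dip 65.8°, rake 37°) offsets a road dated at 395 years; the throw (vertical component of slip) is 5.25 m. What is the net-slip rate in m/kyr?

dip-slip = throw / sin(dip) = 5.25 / sin(65.8°) = 5.756 m
net slip = dip-slip / sin(rake) = 5.756 / sin(37°) = 9.564 m
rate = 9.564 m / 395 years = 0.0242 m/yr = 24.2 m/kyr

24.2 m/kyr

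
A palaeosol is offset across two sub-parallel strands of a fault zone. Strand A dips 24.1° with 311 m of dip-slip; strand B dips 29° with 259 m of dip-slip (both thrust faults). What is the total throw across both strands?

throw_A = 311 × sin(24.1°) = 127 m
throw_B = 259 × sin(29°) = 125.6 m
total = 127 + 125.6 = 253 m

253 m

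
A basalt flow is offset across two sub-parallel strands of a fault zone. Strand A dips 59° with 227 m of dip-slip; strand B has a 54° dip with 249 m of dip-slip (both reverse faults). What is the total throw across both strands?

396 m

throw_A = 227 × sin(59°) = 194.6 m
throw_B = 249 × sin(54°) = 201.4 m
total = 194.6 + 201.4 = 396 m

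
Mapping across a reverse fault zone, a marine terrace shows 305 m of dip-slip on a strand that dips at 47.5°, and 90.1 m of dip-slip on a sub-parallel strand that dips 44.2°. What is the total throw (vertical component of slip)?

throw_A = 305 × sin(47.5°) = 224.9 m
throw_B = 90.1 × sin(44.2°) = 62.81 m
total = 224.9 + 62.81 = 288 m

288 m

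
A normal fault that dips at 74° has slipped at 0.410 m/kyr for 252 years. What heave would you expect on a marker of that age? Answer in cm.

2.85 cm

dip-slip = rate × time = 0.410 m/kyr × 252 years = 0.1033 m
heave = dip-slip × cos(dip) = 0.1033 × cos(74°) = 0.0285 m = 2.85 cm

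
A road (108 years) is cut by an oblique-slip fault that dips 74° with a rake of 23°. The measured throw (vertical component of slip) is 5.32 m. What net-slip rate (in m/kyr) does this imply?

131 m/kyr

dip-slip = throw / sin(dip) = 5.32 / sin(74°) = 5.534 m
net slip = dip-slip / sin(rake) = 5.534 / sin(23°) = 14.16 m
rate = 14.16 m / 108 years = 0.131 m/yr = 131 m/kyr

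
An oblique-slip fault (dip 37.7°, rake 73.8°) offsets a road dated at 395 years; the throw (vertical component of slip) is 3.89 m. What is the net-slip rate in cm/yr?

dip-slip = throw / sin(dip) = 3.89 / sin(37.7°) = 6.361 m
net slip = dip-slip / sin(rake) = 6.361 / sin(73.8°) = 6.624 m
rate = 6.624 m / 395 years = 0.0168 m/yr = 1.68 cm/yr

1.68 cm/yr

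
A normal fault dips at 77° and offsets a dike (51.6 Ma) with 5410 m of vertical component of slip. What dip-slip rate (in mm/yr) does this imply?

dip-slip = throw / sin(dip) = 5410 m / sin(77°) = 5552 m
rate = 5552 m / 51.6 Ma = 0.000108 m/yr = 0.108 mm/yr

0.108 mm/yr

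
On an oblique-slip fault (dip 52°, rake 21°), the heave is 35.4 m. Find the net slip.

dip-slip = heave / cos(dip) = 35.4 / cos(52°) = 57.50 m
net slip = dip-slip / sin(rake) = 57.50 / sin(21°) = 160 m

160 m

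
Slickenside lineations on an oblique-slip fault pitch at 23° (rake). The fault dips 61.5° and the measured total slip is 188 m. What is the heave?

35.1 m

dip-slip = net slip × sin(rake) = 188 m × sin(23°) = 73.46 m
heave = dip-slip × cos(dip) = 73.46 × cos(61.5°) = 35.1 m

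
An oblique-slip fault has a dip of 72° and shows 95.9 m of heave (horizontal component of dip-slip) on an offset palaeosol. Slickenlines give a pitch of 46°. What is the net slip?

431 m

dip-slip = heave / cos(dip) = 95.9 / cos(72°) = 310.3 m
net slip = dip-slip / sin(rake) = 310.3 / sin(46°) = 431 m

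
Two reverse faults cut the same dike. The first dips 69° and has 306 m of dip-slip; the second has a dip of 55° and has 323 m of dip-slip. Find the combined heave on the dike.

295 m

heave_A = 306 × cos(69°) = 109.7 m
heave_B = 323 × cos(55°) = 185.3 m
total = 109.7 + 185.3 = 295 m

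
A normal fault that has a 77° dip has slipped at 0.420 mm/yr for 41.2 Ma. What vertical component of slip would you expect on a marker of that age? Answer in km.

dip-slip = rate × time = 0.420 mm/yr × 41.2 Ma = 17300 m
throw = dip-slip × sin(dip) = 17300 × sin(77°) = 16900 m = 16.9 km

16.9 km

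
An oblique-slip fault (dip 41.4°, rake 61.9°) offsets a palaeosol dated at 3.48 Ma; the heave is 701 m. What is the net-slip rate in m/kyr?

0.304 m/kyr

dip-slip = heave / cos(dip) = 701 / cos(41.4°) = 934.5 m
net slip = dip-slip / sin(rake) = 934.5 / sin(61.9°) = 1059 m
rate = 1059 m / 3.48 Ma = 0.000304 m/yr = 0.304 m/kyr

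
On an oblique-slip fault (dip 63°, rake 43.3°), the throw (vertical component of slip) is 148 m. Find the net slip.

242 m

dip-slip = throw / sin(dip) = 148 / sin(63°) = 166.1 m
net slip = dip-slip / sin(rake) = 166.1 / sin(43.3°) = 242 m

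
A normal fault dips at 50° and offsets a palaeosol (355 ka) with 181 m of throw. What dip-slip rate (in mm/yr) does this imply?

0.666 mm/yr

dip-slip = throw / sin(dip) = 181 m / sin(50°) = 236.3 m
rate = 236.3 m / 355 ka = 0.000666 m/yr = 0.666 mm/yr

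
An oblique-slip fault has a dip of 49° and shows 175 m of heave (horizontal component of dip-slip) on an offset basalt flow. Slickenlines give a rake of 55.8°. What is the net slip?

323 m

dip-slip = heave / cos(dip) = 175 / cos(49°) = 266.7 m
net slip = dip-slip / sin(rake) = 266.7 / sin(55.8°) = 323 m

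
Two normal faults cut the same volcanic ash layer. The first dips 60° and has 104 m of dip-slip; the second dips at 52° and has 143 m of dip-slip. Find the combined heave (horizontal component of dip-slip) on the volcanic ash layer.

heave_A = 104 × cos(60°) = 52 m
heave_B = 143 × cos(52°) = 88.04 m
total = 52 + 88.04 = 140 m

140 m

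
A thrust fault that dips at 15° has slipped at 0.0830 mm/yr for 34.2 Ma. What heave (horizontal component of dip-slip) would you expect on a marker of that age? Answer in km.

dip-slip = rate × time = 0.0830 mm/yr × 34.2 Ma = 2839 m
heave = dip-slip × cos(dip) = 2839 × cos(15°) = 2740 m = 2.74 km

2.74 km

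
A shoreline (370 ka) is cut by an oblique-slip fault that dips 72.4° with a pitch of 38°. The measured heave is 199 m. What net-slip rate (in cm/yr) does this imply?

dip-slip = heave / cos(dip) = 199 / cos(72.4°) = 658.1 m
net slip = dip-slip / sin(rake) = 658.1 / sin(38°) = 1069 m
rate = 1069 m / 370 ka = 0.00289 m/yr = 0.289 cm/yr

0.289 cm/yr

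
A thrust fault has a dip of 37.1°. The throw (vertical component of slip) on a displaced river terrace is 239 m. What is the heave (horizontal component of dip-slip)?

heave = throw / tan(dip) = 239 / tan(37.1°) = 316 m

316 m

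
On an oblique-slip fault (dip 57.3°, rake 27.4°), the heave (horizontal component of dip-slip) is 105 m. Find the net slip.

422 m

dip-slip = heave / cos(dip) = 105 / cos(57.3°) = 194.4 m
net slip = dip-slip / sin(rake) = 194.4 / sin(27.4°) = 422 m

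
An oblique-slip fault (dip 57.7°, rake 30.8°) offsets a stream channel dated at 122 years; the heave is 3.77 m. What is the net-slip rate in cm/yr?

11.3 cm/yr

dip-slip = heave / cos(dip) = 3.77 / cos(57.7°) = 7.055 m
net slip = dip-slip / sin(rake) = 7.055 / sin(30.8°) = 13.78 m
rate = 13.78 m / 122 years = 0.113 m/yr = 11.3 cm/yr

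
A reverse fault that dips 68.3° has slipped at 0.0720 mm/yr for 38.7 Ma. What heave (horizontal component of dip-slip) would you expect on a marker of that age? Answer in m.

dip-slip = rate × time = 0.0720 mm/yr × 38.7 Ma = 2786 m
heave = dip-slip × cos(dip) = 2786 × cos(68.3°) = 1030 m

1030 m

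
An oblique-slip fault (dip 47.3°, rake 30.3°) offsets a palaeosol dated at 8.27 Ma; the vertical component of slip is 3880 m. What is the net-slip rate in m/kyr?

1.27 m/kyr

dip-slip = throw / sin(dip) = 3880 / sin(47.3°) = 5280 m
net slip = dip-slip / sin(rake) = 5280 / sin(30.3°) = 10460 m
rate = 10460 m / 8.27 Ma = 0.00127 m/yr = 1.27 m/kyr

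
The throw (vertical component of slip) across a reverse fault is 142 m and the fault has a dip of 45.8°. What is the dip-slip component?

dip-slip = throw / sin(dip) = 142 / sin(45.8°) = 198 m

198 m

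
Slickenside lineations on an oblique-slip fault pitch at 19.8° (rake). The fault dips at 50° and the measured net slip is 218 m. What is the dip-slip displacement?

dip-slip = net slip × sin(rake) = 218 m × sin(19.8°) = 73.8 m

73.8 m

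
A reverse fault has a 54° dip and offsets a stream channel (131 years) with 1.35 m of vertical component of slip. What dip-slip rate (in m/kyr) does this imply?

dip-slip = throw / sin(dip) = 1.35 m / sin(54°) = 1.669 m
rate = 1.669 m / 131 years = 0.0127 m/yr = 12.7 m/kyr

12.7 m/kyr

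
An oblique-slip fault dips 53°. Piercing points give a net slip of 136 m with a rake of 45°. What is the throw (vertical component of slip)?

dip-slip = net slip × sin(rake) = 136 m × sin(45°) = 96.17 m
throw = dip-slip × sin(dip) = 96.17 × sin(53°) = 76.8 m

76.8 m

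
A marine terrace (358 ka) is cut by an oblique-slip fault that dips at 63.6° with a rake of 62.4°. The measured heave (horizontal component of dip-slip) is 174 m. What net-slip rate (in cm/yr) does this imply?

0.123 cm/yr

dip-slip = heave / cos(dip) = 174 / cos(63.6°) = 391.3 m
net slip = dip-slip / sin(rake) = 391.3 / sin(62.4°) = 441.6 m
rate = 441.6 m / 358 ka = 0.00123 m/yr = 0.123 cm/yr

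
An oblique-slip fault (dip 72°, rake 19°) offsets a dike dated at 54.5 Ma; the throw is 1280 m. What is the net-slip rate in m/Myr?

75.9 m/Myr

dip-slip = throw / sin(dip) = 1280 / sin(72°) = 1346 m
net slip = dip-slip / sin(rake) = 1346 / sin(19°) = 4134 m
rate = 4134 m / 54.5 Ma = 0.0000759 m/yr = 75.9 m/Myr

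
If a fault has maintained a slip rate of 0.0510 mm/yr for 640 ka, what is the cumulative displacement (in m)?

slip = rate × time = 0.0510 mm/yr × 640 ka = 32.6 m

32.6 m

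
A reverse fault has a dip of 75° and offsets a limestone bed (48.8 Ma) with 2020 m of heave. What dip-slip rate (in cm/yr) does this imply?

dip-slip = heave / cos(dip) = 2020 m / cos(75°) = 7805 m
rate = 7805 m / 48.8 Ma = 0.000160 m/yr = 0.0160 cm/yr

0.0160 cm/yr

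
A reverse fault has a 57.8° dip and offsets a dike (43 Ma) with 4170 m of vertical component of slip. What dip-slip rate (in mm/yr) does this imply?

dip-slip = throw / sin(dip) = 4170 m / sin(57.8°) = 4928 m
rate = 4928 m / 43 Ma = 0.000115 m/yr = 0.115 mm/yr

0.115 mm/yr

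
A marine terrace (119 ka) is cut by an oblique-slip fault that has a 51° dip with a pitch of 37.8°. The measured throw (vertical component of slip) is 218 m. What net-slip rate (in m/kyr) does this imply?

dip-slip = throw / sin(dip) = 218 / sin(51°) = 280.5 m
net slip = dip-slip / sin(rake) = 280.5 / sin(37.8°) = 457.7 m
rate = 457.7 m / 119 ka = 0.00385 m/yr = 3.85 m/kyr

3.85 m/kyr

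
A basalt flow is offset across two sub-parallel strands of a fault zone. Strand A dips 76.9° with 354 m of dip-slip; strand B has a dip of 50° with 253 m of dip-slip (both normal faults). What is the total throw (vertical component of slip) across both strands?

539 m

throw_A = 354 × sin(76.9°) = 344.8 m
throw_B = 253 × sin(50°) = 193.8 m
total = 344.8 + 193.8 = 539 m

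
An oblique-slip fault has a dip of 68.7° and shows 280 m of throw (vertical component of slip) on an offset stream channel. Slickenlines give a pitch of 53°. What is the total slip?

dip-slip = throw / sin(dip) = 280 / sin(68.7°) = 300.5 m
net slip = dip-slip / sin(rake) = 300.5 / sin(53°) = 376 m

376 m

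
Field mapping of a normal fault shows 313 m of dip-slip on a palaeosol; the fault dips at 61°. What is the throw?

274 m

throw = dip-slip × sin(dip) = 313 m × sin(61°) = 274 m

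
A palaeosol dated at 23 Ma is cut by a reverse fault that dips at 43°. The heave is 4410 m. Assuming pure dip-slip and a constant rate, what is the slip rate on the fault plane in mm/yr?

0.262 mm/yr

dip-slip = heave / cos(dip) = 4410 m / cos(43°) = 6030 m
rate = 6030 m / 23 Ma = 0.000262 m/yr = 0.262 mm/yr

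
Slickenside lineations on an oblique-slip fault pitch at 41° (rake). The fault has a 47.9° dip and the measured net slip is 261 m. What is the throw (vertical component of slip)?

127 m

dip-slip = net slip × sin(rake) = 261 m × sin(41°) = 171.2 m
throw = dip-slip × sin(dip) = 171.2 × sin(47.9°) = 127 m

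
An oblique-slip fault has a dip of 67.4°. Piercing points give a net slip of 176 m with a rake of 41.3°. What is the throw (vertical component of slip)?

dip-slip = net slip × sin(rake) = 176 m × sin(41.3°) = 116.2 m
throw = dip-slip × sin(dip) = 116.2 × sin(67.4°) = 107 m

107 m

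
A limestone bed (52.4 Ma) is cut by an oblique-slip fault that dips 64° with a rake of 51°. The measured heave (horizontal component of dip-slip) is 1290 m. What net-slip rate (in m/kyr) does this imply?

dip-slip = heave / cos(dip) = 1290 / cos(64°) = 2943 m
net slip = dip-slip / sin(rake) = 2943 / sin(51°) = 3787 m
rate = 3787 m / 52.4 Ma = 0.0000723 m/yr = 0.0723 m/kyr

0.0723 m/kyr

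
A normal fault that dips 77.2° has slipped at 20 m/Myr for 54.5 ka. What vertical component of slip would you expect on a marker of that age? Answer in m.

dip-slip = rate × time = 20 m/Myr × 54.5 ka = 1.090 m
throw = dip-slip × sin(dip) = 1.090 × sin(77.2°) = 1.06 m

1.06 m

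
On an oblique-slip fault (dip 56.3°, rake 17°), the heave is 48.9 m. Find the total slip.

301 m

dip-slip = heave / cos(dip) = 48.9 / cos(56.3°) = 88.13 m
net slip = dip-slip / sin(rake) = 88.13 / sin(17°) = 301 m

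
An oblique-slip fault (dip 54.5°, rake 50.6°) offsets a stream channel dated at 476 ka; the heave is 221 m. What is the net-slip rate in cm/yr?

dip-slip = heave / cos(dip) = 221 / cos(54.5°) = 380.6 m
net slip = dip-slip / sin(rake) = 380.6 / sin(50.6°) = 492.5 m
rate = 492.5 m / 476 ka = 0.00103 m/yr = 0.103 cm/yr

0.103 cm/yr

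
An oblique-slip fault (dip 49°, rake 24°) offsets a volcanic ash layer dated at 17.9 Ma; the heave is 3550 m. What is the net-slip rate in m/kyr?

0.743 m/kyr

dip-slip = heave / cos(dip) = 3550 / cos(49°) = 5411 m
net slip = dip-slip / sin(rake) = 5411 / sin(24°) = 13300 m
rate = 13300 m / 17.9 Ma = 0.000743 m/yr = 0.743 m/kyr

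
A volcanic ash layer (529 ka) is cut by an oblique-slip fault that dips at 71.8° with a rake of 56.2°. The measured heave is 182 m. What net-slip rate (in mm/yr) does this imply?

dip-slip = heave / cos(dip) = 182 / cos(71.8°) = 582.7 m
net slip = dip-slip / sin(rake) = 582.7 / sin(56.2°) = 701.2 m
rate = 701.2 m / 529 ka = 0.00133 m/yr = 1.33 mm/yr

1.33 mm/yr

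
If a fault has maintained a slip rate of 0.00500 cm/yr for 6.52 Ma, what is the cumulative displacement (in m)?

326 m

slip = rate × time = 0.00500 cm/yr × 6.52 Ma = 326 m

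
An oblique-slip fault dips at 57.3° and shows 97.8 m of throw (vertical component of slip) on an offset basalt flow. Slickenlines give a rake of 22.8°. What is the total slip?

300 m

dip-slip = throw / sin(dip) = 97.8 / sin(57.3°) = 116.2 m
net slip = dip-slip / sin(rake) = 116.2 / sin(22.8°) = 300 m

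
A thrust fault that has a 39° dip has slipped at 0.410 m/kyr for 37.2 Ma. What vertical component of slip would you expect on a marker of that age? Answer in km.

9.60 km

dip-slip = rate × time = 0.410 m/kyr × 37.2 Ma = 15250 m
throw = dip-slip × sin(dip) = 15250 × sin(39°) = 9600 m = 9.60 km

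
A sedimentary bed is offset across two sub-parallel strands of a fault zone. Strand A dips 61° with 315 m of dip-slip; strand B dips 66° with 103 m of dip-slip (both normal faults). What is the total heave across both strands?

195 m

heave_A = 315 × cos(61°) = 152.7 m
heave_B = 103 × cos(66°) = 41.89 m
total = 152.7 + 41.89 = 195 m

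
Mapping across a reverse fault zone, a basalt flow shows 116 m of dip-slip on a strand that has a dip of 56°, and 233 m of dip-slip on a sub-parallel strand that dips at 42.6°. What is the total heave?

heave_A = 116 × cos(56°) = 64.87 m
heave_B = 233 × cos(42.6°) = 171.5 m
total = 64.87 + 171.5 = 236 m

236 m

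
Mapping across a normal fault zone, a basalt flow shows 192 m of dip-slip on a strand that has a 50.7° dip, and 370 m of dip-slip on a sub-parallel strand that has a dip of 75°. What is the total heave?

heave_A = 192 × cos(50.7°) = 121.6 m
heave_B = 370 × cos(75°) = 95.76 m
total = 121.6 + 95.76 = 217 m

217 m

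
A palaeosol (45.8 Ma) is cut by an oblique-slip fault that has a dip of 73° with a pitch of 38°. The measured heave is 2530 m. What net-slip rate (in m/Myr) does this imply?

307 m/Myr

dip-slip = heave / cos(dip) = 2530 / cos(73°) = 8653 m
net slip = dip-slip / sin(rake) = 8653 / sin(38°) = 14060 m
rate = 14060 m / 45.8 Ma = 0.000307 m/yr = 307 m/Myr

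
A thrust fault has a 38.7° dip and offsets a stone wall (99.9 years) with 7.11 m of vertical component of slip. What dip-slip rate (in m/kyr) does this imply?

114 m/kyr

dip-slip = throw / sin(dip) = 7.11 m / sin(38.7°) = 11.37 m
rate = 11.37 m / 99.9 years = 0.114 m/yr = 114 m/kyr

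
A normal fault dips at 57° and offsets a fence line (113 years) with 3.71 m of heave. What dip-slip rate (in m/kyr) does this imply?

dip-slip = heave / cos(dip) = 3.71 m / cos(57°) = 6.812 m
rate = 6.812 m / 113 years = 0.0603 m/yr = 60.3 m/kyr

60.3 m/kyr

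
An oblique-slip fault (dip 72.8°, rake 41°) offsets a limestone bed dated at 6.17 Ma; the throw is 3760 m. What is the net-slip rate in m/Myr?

972 m/Myr

dip-slip = throw / sin(dip) = 3760 / sin(72.8°) = 3936 m
net slip = dip-slip / sin(rake) = 3936 / sin(41°) = 5999 m
rate = 5999 m / 6.17 Ma = 0.000972 m/yr = 972 m/Myr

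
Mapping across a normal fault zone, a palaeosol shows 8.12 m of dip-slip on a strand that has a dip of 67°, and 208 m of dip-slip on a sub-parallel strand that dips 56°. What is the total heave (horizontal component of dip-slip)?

119 m

heave_A = 8.12 × cos(67°) = 3.173 m
heave_B = 208 × cos(56°) = 116.3 m
total = 3.173 + 116.3 = 119 m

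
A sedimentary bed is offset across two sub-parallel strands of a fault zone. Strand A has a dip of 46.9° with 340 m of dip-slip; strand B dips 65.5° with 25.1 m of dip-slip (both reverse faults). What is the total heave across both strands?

243 m

heave_A = 340 × cos(46.9°) = 232.3 m
heave_B = 25.1 × cos(65.5°) = 10.41 m
total = 232.3 + 10.41 = 243 m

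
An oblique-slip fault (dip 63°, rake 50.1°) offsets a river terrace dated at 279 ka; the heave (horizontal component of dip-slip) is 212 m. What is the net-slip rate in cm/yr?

0.218 cm/yr

dip-slip = heave / cos(dip) = 212 / cos(63°) = 467 m
net slip = dip-slip / sin(rake) = 467 / sin(50.1°) = 608.7 m
rate = 608.7 m / 279 ka = 0.00218 m/yr = 0.218 cm/yr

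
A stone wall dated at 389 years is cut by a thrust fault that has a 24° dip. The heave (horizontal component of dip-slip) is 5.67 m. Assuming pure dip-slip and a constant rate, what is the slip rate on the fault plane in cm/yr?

dip-slip = heave / cos(dip) = 5.67 m / cos(24°) = 6.207 m
rate = 6.207 m / 389 years = 0.0160 m/yr = 1.60 cm/yr

1.60 cm/yr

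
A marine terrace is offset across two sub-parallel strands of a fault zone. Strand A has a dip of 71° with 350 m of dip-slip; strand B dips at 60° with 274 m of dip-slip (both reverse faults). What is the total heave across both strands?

heave_A = 350 × cos(71°) = 113.9 m
heave_B = 274 × cos(60°) = 137 m
total = 113.9 + 137 = 251 m

251 m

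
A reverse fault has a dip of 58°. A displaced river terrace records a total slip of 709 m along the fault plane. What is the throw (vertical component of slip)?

601 m

throw = dip-slip × sin(dip) = 709 m × sin(58°) = 601 m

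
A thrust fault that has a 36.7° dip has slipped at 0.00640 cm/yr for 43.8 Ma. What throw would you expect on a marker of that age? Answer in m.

dip-slip = rate × time = 0.00640 cm/yr × 43.8 Ma = 2803 m
throw = dip-slip × sin(dip) = 2803 × sin(36.7°) = 1680 m

1680 m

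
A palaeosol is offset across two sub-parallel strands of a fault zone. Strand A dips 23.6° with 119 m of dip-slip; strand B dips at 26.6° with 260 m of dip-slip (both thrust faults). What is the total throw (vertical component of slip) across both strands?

164 m

throw_A = 119 × sin(23.6°) = 47.64 m
throw_B = 260 × sin(26.6°) = 116.4 m
total = 47.64 + 116.4 = 164 m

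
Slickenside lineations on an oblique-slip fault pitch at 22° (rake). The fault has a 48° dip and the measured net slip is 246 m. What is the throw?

dip-slip = net slip × sin(rake) = 246 m × sin(22°) = 92.15 m
throw = dip-slip × sin(dip) = 92.15 × sin(48°) = 68.5 m

68.5 m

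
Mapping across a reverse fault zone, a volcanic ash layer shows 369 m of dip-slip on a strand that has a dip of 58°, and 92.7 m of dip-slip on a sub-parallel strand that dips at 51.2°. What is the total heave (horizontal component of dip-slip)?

heave_A = 369 × cos(58°) = 195.5 m
heave_B = 92.7 × cos(51.2°) = 58.09 m
total = 195.5 + 58.09 = 254 m

254 m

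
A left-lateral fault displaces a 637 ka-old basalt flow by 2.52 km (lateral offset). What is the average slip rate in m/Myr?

3960 m/Myr

rate = 2.52 km / 637 ka = 0.00396 m/yr = 3960 m/Myr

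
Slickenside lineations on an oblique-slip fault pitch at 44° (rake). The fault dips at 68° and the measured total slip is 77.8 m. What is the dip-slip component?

dip-slip = net slip × sin(rake) = 77.8 m × sin(44°) = 54 m

54 m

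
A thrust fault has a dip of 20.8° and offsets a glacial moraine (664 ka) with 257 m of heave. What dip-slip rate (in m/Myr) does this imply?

dip-slip = heave / cos(dip) = 257 m / cos(20.8°) = 274.9 m
rate = 274.9 m / 664 ka = 0.000414 m/yr = 414 m/Myr

414 m/Myr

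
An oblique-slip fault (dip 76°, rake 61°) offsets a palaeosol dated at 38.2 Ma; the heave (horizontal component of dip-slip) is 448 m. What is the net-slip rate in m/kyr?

0.0554 m/kyr

dip-slip = heave / cos(dip) = 448 / cos(76°) = 1852 m
net slip = dip-slip / sin(rake) = 1852 / sin(61°) = 2117 m
rate = 2117 m / 38.2 Ma = 0.0000554 m/yr = 0.0554 m/kyr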